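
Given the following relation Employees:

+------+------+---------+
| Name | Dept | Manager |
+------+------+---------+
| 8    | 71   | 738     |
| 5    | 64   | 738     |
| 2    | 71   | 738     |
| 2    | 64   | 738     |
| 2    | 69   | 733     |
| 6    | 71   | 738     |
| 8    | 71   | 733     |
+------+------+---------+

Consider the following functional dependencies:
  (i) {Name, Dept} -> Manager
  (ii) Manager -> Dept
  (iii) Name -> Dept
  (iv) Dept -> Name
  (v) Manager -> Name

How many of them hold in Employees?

(i) {Name, Dept} -> Manager: (Name=8, Dept=71): 2 rows → Manager takes values {738, 733} — violation — fails.
(ii) Manager -> Dept: Manager=738: 5 rows → Dept takes values {71, 64} — violation; Manager=733: 2 rows → Dept takes values {69, 71} — violation — fails.
(iii) Name -> Dept: Name=2: 3 rows → Dept takes values {71, 64, 69} — violation — fails.
(iv) Dept -> Name: Dept=71: 4 rows → Name takes values {8, 2, 6} — violation; Dept=64: 2 rows → Name takes values {5, 2} — violation — fails.
(v) Manager -> Name: Manager=738: 5 rows → Name takes values {8, 5, 2, 6} — violation; Manager=733: 2 rows → Name takes values {2, 8} — violation — fails.
None of the 5 dependencies hold.

0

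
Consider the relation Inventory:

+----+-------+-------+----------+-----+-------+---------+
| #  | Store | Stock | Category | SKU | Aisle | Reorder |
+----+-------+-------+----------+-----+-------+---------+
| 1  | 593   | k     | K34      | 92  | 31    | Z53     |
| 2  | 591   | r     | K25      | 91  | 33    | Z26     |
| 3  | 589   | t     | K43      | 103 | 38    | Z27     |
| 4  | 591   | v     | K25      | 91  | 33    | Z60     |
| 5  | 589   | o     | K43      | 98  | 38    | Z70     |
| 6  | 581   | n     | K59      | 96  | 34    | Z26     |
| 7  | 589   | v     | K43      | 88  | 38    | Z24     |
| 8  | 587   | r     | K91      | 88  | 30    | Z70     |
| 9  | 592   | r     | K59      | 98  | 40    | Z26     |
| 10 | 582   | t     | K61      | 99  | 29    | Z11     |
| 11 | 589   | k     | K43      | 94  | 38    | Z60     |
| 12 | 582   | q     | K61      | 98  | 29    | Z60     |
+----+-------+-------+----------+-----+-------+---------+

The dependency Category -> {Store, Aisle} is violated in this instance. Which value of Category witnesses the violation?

K59

Category=K34: row 1 → {Store,Aisle} = (593, 31) ✓
Category=K25: rows 2, 4 → {Store,Aisle} = (591, 33), (591, 33) ✓
Category=K43: rows 3, 5, 7, 11 → {Store,Aisle} = (589, 38), (589, 38), (589, 38), (589, 38) ✓
Category=K59: rows 6, 9 → {Store,Aisle} takes values {(581, 34), (592, 40)} — violation
Category=K91: row 8 → {Store,Aisle} = (587, 30) ✓
Category=K61: rows 10, 12 → {Store,Aisle} = (582, 29), (582, 29) ✓
The only Category value with inconsistent RHS is Category=K59.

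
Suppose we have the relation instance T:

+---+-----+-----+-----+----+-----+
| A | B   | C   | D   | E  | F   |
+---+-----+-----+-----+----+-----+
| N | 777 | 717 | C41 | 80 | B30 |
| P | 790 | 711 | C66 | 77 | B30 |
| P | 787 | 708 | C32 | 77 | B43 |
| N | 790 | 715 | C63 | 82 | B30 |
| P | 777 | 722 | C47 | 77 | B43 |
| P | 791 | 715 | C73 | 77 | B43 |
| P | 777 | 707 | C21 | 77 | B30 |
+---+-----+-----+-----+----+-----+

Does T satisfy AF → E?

(A=N, F=B30): 2 rows → E takes values {80, 82} — violation
(A=P, F=B30): 2 rows → E = 77, 77 ✓
(A=P, F=B43): 3 rows → E = 77, 77, 77 ✓
Two rows agree on AF but differ on E, so AF → E does not hold.

No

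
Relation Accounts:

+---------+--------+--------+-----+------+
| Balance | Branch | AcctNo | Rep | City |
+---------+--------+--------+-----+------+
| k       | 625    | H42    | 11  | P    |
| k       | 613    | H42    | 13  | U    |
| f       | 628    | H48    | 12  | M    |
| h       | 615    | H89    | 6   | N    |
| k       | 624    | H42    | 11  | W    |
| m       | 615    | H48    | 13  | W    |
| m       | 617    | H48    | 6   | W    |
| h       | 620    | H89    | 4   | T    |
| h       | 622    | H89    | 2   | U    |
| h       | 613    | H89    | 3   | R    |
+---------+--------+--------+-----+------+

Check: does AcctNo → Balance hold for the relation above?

AcctNo=H42: 3 rows → Balance = k, k, k ✓
AcctNo=H48: 3 rows → Balance takes values {f, m} — violation
AcctNo=H89: 4 rows → Balance = h, h, h, h ✓
Two rows agree on AcctNo but differ on Balance, so AcctNo → Balance does not hold.

No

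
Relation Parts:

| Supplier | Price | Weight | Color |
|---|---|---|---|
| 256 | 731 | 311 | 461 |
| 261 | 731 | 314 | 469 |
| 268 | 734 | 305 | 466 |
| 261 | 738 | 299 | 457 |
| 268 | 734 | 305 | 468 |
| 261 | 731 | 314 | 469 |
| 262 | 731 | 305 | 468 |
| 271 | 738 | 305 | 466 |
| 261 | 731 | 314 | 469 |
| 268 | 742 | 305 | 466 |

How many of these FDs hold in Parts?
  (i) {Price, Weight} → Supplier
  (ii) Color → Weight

2

(i) {Price, Weight} → Supplier: every LHS value maps to a single RHS value — holds.
(ii) Color → Weight: every LHS value maps to a single RHS value — holds.
2 of the 2 dependencies hold.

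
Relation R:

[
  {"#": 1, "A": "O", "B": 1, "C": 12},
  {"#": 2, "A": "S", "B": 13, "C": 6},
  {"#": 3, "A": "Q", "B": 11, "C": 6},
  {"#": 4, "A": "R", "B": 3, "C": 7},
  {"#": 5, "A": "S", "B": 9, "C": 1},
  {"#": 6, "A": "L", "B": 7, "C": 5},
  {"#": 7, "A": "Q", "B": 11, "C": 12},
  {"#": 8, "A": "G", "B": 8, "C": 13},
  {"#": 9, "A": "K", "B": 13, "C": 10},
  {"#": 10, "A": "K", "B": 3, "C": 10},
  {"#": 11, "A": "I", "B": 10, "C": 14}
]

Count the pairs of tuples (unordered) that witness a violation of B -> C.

3

B=13: violating pairs (2,9) — 1 pair.
B=11: violating pairs (3,7) — 1 pair.
B=3: violating pairs (4,10) — 1 pair.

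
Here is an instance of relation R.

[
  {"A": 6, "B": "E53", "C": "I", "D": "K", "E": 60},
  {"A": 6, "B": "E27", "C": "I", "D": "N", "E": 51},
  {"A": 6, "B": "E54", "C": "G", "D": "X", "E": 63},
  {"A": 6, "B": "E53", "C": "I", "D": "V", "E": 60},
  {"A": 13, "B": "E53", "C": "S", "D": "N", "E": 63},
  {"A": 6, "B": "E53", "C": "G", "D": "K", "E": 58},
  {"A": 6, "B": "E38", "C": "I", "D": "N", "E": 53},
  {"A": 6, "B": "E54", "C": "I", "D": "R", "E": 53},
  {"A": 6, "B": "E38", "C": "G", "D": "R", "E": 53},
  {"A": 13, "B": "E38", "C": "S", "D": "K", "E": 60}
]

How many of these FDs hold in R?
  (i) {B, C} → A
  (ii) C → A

(i) {B, C} → A: every LHS value maps to a single RHS value — holds.
(ii) C → A: every LHS value maps to a single RHS value — holds.
2 of the 2 dependencies hold.

2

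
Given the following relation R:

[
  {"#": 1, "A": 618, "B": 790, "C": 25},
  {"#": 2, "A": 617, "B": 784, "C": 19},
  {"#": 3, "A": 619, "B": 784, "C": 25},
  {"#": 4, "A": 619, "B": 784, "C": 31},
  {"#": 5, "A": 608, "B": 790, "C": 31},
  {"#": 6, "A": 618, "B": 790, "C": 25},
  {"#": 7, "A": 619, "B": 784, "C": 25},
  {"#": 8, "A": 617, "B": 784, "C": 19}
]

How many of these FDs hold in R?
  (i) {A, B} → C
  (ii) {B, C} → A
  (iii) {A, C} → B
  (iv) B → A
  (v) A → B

3

(i) {A, B} → C: (A=619, B=784): rows 3, 4, 7 → C takes values {25, 31} — violation — fails.
(ii) {B, C} → A: every LHS value maps to a single RHS value — holds.
(iii) {A, C} → B: every LHS value maps to a single RHS value — holds.
(iv) B → A: B=790: rows 1, 5, 6 → A takes values {618, 608} — violation; B=784: rows 2, 3, 4, 7, 8 → A takes values {617, 619} — violation — fails.
(v) A → B: every LHS value maps to a single RHS value — holds.
3 of the 5 dependencies hold.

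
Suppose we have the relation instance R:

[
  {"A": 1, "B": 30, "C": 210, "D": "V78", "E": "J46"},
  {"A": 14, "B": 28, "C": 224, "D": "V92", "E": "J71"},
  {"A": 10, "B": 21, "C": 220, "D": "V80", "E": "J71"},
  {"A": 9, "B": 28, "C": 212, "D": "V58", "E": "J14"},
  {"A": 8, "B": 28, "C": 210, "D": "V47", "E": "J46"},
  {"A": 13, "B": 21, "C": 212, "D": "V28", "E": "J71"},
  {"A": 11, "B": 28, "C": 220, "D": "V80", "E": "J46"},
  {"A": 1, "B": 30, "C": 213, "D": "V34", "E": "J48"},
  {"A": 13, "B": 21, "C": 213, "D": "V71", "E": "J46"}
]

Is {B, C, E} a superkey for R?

Yes

All 9 rows have distinct {B, C, E} values, so {B, C, E} → (all attributes) holds and {B, C, E} is a superkey.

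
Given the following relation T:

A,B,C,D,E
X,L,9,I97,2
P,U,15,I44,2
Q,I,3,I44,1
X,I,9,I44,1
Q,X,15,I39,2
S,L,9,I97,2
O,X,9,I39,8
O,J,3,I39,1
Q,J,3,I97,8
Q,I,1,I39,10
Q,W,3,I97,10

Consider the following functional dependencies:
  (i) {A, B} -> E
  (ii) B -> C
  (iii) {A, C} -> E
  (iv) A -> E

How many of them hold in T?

(i) {A, B} -> E: (A=Q, B=I): 2 rows → E takes values {1, 10} — violation — fails.
(ii) B -> C: B=I: 3 rows → C takes values {3, 9, 1} — violation; B=X: 2 rows → C takes values {15, 9} — violation — fails.
(iii) {A, C} -> E: (A=X, C=9): 2 rows → E takes values {2, 1} — violation; (A=Q, C=3): 3 rows → E takes values {1, 8, 10} — violation — fails.
(iv) A -> E: A=X: 2 rows → E takes values {2, 1} — violation; A=Q: 5 rows → E takes values {1, 2, 8, 10} — violation; A=O: 2 rows → E takes values {8, 1} — violation — fails.
None of the 4 dependencies hold.

0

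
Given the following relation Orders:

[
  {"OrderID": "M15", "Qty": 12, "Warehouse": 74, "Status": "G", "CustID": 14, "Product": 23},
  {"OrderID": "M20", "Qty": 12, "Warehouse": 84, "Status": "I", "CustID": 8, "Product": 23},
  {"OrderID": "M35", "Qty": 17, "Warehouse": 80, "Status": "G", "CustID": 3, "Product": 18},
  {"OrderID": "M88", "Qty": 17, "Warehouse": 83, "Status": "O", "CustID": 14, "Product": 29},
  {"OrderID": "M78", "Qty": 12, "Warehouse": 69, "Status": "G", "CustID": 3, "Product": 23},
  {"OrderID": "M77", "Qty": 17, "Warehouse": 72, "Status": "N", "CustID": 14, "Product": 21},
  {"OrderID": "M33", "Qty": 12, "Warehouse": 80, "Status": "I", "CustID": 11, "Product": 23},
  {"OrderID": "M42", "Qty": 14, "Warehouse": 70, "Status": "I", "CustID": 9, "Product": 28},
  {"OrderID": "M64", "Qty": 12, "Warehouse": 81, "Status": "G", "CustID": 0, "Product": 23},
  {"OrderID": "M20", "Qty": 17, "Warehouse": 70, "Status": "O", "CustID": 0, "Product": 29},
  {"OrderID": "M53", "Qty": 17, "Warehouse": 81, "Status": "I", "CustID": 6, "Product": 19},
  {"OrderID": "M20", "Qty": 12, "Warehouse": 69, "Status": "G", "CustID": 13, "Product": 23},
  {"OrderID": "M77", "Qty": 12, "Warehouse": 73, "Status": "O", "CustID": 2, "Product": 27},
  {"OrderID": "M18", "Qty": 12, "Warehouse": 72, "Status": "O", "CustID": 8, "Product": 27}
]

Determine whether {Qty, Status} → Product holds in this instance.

Yes

(Qty=12, Status=G): 4 rows → Product = 23, 23, 23, 23 ✓
(Qty=12, Status=I): 2 rows → Product = 23, 23 ✓
(Qty=17, Status=G): 1 row → Product = 18 ✓
(Qty=17, Status=O): 2 rows → Product = 29, 29 ✓
(Qty=17, Status=N): 1 row → Product = 21 ✓
(Qty=14, Status=I): 1 row → Product = 28 ✓
(Qty=17, Status=I): 1 row → Product = 19 ✓
(Qty=12, Status=O): 2 rows → Product = 27, 27 ✓
Every {Qty, Status} value is associated with a single Product value, so {Qty, Status} → Product holds.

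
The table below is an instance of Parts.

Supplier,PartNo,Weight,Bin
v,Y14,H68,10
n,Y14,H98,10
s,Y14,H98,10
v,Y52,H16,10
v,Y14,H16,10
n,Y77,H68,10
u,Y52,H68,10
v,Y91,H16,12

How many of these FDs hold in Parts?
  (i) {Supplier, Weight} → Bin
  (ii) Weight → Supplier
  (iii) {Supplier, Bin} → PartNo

(i) {Supplier, Weight} → Bin: (Supplier=v, Weight=H16): 3 rows → Bin takes values {10, 12} — violation — fails.
(ii) Weight → Supplier: Weight=H68: 3 rows → Supplier takes values {v, n, u} — violation; Weight=H98: 2 rows → Supplier takes values {n, s} — violation — fails.
(iii) {Supplier, Bin} → PartNo: (Supplier=v, Bin=10): 3 rows → PartNo takes values {Y14, Y52} — violation; (Supplier=n, Bin=10): 2 rows → PartNo takes values {Y14, Y77} — violation — fails.
None of the 3 dependencies hold.

0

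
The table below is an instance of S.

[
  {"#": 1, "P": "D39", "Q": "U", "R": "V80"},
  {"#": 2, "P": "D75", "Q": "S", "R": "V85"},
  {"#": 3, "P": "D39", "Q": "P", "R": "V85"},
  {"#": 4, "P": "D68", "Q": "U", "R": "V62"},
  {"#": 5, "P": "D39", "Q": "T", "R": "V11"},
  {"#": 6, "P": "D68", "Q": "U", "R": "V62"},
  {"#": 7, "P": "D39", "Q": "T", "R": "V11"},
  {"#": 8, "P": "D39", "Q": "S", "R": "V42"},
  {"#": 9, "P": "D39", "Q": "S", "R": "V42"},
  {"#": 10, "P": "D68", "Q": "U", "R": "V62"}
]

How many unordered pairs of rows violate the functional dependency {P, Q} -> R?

0

(P=D68, Q=U): all 3 rows agree on R — 0 pairs.
(P=D39, Q=T): all 2 rows agree on R — 0 pairs.
(P=D39, Q=S): all 2 rows agree on R — 0 pairs.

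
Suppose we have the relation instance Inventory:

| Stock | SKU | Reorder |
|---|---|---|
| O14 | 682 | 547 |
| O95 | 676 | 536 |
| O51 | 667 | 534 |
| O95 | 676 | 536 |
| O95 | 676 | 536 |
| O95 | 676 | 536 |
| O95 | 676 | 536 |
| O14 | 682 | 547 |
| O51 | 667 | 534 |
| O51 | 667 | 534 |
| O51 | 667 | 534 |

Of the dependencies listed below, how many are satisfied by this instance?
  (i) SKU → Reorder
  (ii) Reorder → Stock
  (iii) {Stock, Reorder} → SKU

3

(i) SKU → Reorder: every LHS value maps to a single RHS value — holds.
(ii) Reorder → Stock: every LHS value maps to a single RHS value — holds.
(iii) {Stock, Reorder} → SKU: every LHS value maps to a single RHS value — holds.
3 of the 3 dependencies hold.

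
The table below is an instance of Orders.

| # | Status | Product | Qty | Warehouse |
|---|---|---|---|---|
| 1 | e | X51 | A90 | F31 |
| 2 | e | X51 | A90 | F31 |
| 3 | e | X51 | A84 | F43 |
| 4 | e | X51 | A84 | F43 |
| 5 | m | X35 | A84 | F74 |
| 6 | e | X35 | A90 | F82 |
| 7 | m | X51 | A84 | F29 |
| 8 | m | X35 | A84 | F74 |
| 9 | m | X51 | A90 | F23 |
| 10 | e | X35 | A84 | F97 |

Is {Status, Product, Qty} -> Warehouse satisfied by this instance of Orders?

Yes

(Status=e, Product=X51, Qty=A90): rows 1, 2 → Warehouse = F31, F31 ✓
(Status=e, Product=X51, Qty=A84): rows 3, 4 → Warehouse = F43, F43 ✓
(Status=m, Product=X35, Qty=A84): rows 5, 8 → Warehouse = F74, F74 ✓
(Status=e, Product=X35, Qty=A90): row 6 → Warehouse = F82 ✓
(Status=m, Product=X51, Qty=A84): row 7 → Warehouse = F29 ✓
(Status=m, Product=X51, Qty=A90): row 9 → Warehouse = F23 ✓
(Status=e, Product=X35, Qty=A84): row 10 → Warehouse = F97 ✓
Every {Status, Product, Qty} value is associated with a single Warehouse value, so {Status, Product, Qty} -> Warehouse holds.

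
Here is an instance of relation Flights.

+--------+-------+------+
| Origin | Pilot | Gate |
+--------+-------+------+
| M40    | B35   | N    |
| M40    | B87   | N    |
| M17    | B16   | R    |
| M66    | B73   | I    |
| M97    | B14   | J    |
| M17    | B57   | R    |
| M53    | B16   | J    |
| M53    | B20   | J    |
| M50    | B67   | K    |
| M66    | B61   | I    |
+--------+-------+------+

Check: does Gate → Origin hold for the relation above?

Gate=N: 2 rows → Origin = M40, M40 ✓
Gate=R: 2 rows → Origin = M17, M17 ✓
Gate=I: 2 rows → Origin = M66, M66 ✓
Gate=J: 3 rows → Origin takes values {M97, M53} — violation
Gate=K: 1 row → Origin = M50 ✓
Two rows agree on Gate but differ on Origin, so Gate → Origin does not hold.

No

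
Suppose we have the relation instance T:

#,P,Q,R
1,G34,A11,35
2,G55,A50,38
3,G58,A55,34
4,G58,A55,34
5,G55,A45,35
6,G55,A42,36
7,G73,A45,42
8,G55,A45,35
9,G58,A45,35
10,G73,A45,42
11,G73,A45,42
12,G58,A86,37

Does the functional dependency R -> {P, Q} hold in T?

No

R=35: rows 1, 5, 8, 9 → {P,Q} takes values {(G34, A11), (G55, A45), (G58, A45)} — violation
R=38: row 2 → {P,Q} = (G55, A50) ✓
R=34: rows 3, 4 → {P,Q} = (G58, A55), (G58, A55) ✓
R=36: row 6 → {P,Q} = (G55, A42) ✓
R=42: rows 7, 10, 11 → {P,Q} = (G73, A45), (G73, A45), (G73, A45) ✓
R=37: row 12 → {P,Q} = (G58, A86) ✓
Two rows agree on R but differ on {P, Q}, so R -> {P, Q} does not hold.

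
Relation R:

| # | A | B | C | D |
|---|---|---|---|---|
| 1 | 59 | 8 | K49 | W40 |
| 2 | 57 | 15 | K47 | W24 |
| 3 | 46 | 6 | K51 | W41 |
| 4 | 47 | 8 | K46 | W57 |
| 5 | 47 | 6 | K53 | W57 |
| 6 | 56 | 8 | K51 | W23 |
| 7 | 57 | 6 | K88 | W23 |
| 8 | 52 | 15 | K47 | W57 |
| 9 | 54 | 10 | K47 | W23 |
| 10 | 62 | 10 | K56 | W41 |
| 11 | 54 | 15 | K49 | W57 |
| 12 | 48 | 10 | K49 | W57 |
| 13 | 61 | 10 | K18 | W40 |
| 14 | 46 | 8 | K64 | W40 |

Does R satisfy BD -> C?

(B=8, D=W40): rows 1, 14 → C takes values {K49, K64} — violation
(B=15, D=W24): row 2 → C = K47 ✓
(B=6, D=W41): row 3 → C = K51 ✓
(B=8, D=W57): row 4 → C = K46 ✓
(B=6, D=W57): row 5 → C = K53 ✓
(B=8, D=W23): row 6 → C = K51 ✓
(B=6, D=W23): row 7 → C = K88 ✓
(B=15, D=W57): rows 8, 11 → C takes values {K47, K49} — violation
(B=10, D=W23): row 9 → C = K47 ✓
(B=10, D=W41): row 10 → C = K56 ✓
(B=10, D=W57): row 12 → C = K49 ✓
(B=10, D=W40): row 13 → C = K18 ✓
Two rows agree on BD but differ on C, so BD -> C does not hold.

No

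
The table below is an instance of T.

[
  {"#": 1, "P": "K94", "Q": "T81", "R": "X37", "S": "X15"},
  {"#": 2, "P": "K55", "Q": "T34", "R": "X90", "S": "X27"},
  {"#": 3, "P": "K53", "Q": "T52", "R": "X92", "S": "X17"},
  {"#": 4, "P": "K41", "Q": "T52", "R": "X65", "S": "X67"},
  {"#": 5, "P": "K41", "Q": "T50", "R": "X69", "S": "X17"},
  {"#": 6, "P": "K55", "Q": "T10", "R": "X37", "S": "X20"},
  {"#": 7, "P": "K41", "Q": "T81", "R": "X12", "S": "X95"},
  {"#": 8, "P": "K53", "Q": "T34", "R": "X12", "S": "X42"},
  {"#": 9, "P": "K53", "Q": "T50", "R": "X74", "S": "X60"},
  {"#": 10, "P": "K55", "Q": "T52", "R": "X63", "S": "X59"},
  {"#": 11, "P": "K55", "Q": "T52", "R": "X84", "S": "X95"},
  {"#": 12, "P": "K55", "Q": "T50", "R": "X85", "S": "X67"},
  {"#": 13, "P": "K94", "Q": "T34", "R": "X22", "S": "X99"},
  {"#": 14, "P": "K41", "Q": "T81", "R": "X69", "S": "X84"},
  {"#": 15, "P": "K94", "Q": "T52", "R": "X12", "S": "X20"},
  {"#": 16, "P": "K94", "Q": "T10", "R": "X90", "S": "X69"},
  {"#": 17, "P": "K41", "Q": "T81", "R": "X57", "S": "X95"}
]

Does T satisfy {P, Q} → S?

(P=K94, Q=T81): row 1 → S = X15 ✓
(P=K55, Q=T34): row 2 → S = X27 ✓
(P=K53, Q=T52): row 3 → S = X17 ✓
(P=K41, Q=T52): row 4 → S = X67 ✓
(P=K41, Q=T50): row 5 → S = X17 ✓
(P=K55, Q=T10): row 6 → S = X20 ✓
(P=K41, Q=T81): rows 7, 14, 17 → S takes values {X95, X84} — violation
(P=K53, Q=T34): row 8 → S = X42 ✓
(P=K53, Q=T50): row 9 → S = X60 ✓
(P=K55, Q=T52): rows 10, 11 → S takes values {X59, X95} — violation
(P=K55, Q=T50): row 12 → S = X67 ✓
(P=K94, Q=T34): row 13 → S = X99 ✓
(P=K94, Q=T52): row 15 → S = X20 ✓
(P=K94, Q=T10): row 16 → S = X69 ✓
Two rows agree on {P, Q} but differ on S, so {P, Q} → S does not hold.

No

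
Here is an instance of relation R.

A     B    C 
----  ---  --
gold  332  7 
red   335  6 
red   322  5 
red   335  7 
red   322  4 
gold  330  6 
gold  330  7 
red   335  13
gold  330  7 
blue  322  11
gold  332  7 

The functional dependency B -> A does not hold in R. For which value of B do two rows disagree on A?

322

B=332: 2 rows → A = gold, gold ✓
B=335: 3 rows → A = red, red, red ✓
B=322: 3 rows → A takes values {red, blue} — violation
B=330: 3 rows → A = gold, gold, gold ✓
The only B value with inconsistent A is B=322.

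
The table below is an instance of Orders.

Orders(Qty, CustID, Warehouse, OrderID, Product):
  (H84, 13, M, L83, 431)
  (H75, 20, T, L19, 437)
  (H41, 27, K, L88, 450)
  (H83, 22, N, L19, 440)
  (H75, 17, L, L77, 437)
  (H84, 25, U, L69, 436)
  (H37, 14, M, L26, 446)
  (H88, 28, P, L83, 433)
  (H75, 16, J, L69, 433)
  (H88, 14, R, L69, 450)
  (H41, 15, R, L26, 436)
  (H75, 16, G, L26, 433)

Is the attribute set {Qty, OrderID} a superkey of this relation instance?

Yes

All 12 rows have distinct {Qty, OrderID} values, so {Qty, OrderID} → (all attributes) holds and {Qty, OrderID} is a superkey.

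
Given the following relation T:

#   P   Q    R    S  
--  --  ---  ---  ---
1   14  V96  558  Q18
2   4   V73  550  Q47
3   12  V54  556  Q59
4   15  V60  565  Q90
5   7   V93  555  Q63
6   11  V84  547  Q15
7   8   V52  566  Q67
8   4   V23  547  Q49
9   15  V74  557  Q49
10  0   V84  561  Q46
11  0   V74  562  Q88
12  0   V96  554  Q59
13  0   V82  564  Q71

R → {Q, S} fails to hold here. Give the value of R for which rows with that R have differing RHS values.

R=558: row 1 → {Q,S} = (V96, Q18) ✓
R=550: row 2 → {Q,S} = (V73, Q47) ✓
R=556: row 3 → {Q,S} = (V54, Q59) ✓
R=565: row 4 → {Q,S} = (V60, Q90) ✓
R=555: row 5 → {Q,S} = (V93, Q63) ✓
R=547: rows 6, 8 → {Q,S} takes values {(V84, Q15), (V23, Q49)} — violation
R=566: row 7 → {Q,S} = (V52, Q67) ✓
R=557: row 9 → {Q,S} = (V74, Q49) ✓
R=561: row 10 → {Q,S} = (V84, Q46) ✓
R=562: row 11 → {Q,S} = (V74, Q88) ✓
R=554: row 12 → {Q,S} = (V96, Q59) ✓
R=564: row 13 → {Q,S} = (V82, Q71) ✓
The only R value with inconsistent RHS is R=547.

547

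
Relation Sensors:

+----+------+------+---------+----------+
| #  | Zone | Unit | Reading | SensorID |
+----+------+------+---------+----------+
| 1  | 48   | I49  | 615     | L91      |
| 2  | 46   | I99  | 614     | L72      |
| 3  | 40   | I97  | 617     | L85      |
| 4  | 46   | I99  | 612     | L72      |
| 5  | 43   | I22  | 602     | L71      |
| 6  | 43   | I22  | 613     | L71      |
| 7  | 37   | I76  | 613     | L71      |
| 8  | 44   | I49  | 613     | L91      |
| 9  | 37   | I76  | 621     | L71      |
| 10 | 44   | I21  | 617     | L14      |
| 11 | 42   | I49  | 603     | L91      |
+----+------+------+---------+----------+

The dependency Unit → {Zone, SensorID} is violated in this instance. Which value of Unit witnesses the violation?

Unit=I49: rows 1, 8, 11 → {Zone,SensorID} takes values {(48, L91), (44, L91), (42, L91)} — violation
Unit=I99: rows 2, 4 → {Zone,SensorID} = (46, L72), (46, L72) ✓
Unit=I97: row 3 → {Zone,SensorID} = (40, L85) ✓
Unit=I22: rows 5, 6 → {Zone,SensorID} = (43, L71), (43, L71) ✓
Unit=I76: rows 7, 9 → {Zone,SensorID} = (37, L71), (37, L71) ✓
Unit=I21: row 10 → {Zone,SensorID} = (44, L14) ✓
The only Unit value with inconsistent RHS is Unit=I49.

I49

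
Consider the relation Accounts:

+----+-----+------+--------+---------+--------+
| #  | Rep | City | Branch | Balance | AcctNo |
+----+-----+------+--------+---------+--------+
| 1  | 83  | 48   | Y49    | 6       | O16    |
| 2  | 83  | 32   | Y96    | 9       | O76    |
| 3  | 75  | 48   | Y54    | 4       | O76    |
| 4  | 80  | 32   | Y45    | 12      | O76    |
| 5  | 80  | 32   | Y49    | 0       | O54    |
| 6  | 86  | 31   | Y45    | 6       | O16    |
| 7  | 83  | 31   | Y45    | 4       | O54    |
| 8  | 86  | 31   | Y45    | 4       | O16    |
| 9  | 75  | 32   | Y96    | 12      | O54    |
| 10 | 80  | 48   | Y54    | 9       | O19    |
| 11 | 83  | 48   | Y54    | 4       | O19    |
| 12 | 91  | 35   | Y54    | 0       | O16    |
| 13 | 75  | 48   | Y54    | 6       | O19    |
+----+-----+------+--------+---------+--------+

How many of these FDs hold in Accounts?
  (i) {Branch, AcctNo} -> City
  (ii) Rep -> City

1

(i) {Branch, AcctNo} -> City: every LHS value maps to a single RHS value — holds.
(ii) Rep -> City: Rep=83: rows 1, 2, 7, 11 → City takes values {48, 32, 31} — violation; Rep=75: rows 3, 9, 13 → City takes values {48, 32} — violation; Rep=80: rows 4, 5, 10 → City takes values {32, 48} — violation — fails.
1 of the 2 dependencies holds.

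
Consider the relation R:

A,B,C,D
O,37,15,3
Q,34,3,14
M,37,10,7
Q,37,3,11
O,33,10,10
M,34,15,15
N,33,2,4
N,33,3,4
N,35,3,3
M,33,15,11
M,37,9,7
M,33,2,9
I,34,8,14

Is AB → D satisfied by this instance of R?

No

(A=O, B=37): 1 row → D = 3 ✓
(A=Q, B=34): 1 row → D = 14 ✓
(A=M, B=37): 2 rows → D = 7, 7 ✓
(A=Q, B=37): 1 row → D = 11 ✓
(A=O, B=33): 1 row → D = 10 ✓
(A=M, B=34): 1 row → D = 15 ✓
(A=N, B=33): 2 rows → D = 4, 4 ✓
(A=N, B=35): 1 row → D = 3 ✓
(A=M, B=33): 2 rows → D takes values {11, 9} — violation
(A=I, B=34): 1 row → D = 14 ✓
Two rows agree on AB but differ on D, so AB → D does not hold.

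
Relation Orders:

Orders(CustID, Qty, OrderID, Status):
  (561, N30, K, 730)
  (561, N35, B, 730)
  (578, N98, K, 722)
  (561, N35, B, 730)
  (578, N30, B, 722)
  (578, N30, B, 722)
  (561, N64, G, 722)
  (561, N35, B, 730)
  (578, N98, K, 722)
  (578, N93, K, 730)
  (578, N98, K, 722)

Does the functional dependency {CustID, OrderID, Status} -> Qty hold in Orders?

(CustID=561, OrderID=K, Status=730): 1 row → Qty = N30 ✓
(CustID=561, OrderID=B, Status=730): 3 rows → Qty = N35, N35, N35 ✓
(CustID=578, OrderID=K, Status=722): 3 rows → Qty = N98, N98, N98 ✓
(CustID=578, OrderID=B, Status=722): 2 rows → Qty = N30, N30 ✓
(CustID=561, OrderID=G, Status=722): 1 row → Qty = N64 ✓
(CustID=578, OrderID=K, Status=730): 1 row → Qty = N93 ✓
Every {CustID, OrderID, Status} value is associated with a single Qty value, so {CustID, OrderID, Status} -> Qty holds.

Yes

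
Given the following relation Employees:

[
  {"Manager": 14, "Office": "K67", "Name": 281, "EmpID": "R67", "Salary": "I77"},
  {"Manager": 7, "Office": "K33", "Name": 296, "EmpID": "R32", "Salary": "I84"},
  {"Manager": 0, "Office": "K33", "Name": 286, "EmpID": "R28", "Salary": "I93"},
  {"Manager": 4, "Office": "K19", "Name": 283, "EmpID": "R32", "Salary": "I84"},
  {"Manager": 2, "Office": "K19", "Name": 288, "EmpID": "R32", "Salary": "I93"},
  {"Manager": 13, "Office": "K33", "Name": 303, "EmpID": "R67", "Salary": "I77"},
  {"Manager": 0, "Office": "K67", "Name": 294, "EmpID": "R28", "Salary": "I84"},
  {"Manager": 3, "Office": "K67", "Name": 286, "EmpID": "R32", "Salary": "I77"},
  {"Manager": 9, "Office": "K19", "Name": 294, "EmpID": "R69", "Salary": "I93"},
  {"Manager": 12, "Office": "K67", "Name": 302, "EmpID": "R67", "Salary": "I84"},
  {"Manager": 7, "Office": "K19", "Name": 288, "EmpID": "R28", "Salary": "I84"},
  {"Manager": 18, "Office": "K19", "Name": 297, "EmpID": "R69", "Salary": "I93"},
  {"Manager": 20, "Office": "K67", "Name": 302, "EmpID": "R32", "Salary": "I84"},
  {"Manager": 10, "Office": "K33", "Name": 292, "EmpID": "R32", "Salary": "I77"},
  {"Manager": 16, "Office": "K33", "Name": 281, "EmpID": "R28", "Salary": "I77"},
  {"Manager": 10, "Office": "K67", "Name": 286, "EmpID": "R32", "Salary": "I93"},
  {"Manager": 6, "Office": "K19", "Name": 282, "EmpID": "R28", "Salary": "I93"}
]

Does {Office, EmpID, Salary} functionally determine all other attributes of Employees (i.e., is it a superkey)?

No

Two distinct rows share (Office=K19, EmpID=R69, Salary=I93), so {Office, EmpID, Salary} does not determine every attribute — not a superkey.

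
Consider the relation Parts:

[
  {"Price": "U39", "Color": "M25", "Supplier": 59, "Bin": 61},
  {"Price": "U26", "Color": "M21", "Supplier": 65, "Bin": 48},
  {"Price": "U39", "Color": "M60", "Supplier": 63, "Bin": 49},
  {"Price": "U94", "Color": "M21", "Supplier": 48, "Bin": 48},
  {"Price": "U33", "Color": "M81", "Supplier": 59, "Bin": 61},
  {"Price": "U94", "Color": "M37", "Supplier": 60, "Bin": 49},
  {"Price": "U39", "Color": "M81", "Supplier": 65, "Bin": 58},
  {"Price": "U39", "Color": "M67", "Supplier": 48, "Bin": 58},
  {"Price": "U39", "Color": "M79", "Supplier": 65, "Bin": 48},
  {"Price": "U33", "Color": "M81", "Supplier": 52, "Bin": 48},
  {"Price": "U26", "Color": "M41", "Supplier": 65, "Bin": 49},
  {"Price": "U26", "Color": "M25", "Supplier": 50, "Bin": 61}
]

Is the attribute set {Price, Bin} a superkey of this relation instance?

Two distinct rows share (Price=U39, Bin=58), so {Price, Bin} does not determine every attribute — not a superkey.

No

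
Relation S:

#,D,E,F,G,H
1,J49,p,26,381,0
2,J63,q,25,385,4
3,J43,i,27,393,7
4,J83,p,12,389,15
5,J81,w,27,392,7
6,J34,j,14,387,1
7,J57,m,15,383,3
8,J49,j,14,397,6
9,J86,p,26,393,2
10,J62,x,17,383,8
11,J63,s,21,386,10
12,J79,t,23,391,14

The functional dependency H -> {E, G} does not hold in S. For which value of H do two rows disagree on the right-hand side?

H=0: row 1 → {E,G} = (p, 381) ✓
H=4: row 2 → {E,G} = (q, 385) ✓
H=7: rows 3, 5 → {E,G} takes values {(i, 393), (w, 392)} — violation
H=15: row 4 → {E,G} = (p, 389) ✓
H=1: row 6 → {E,G} = (j, 387) ✓
H=3: row 7 → {E,G} = (m, 383) ✓
H=6: row 8 → {E,G} = (j, 397) ✓
H=2: row 9 → {E,G} = (p, 393) ✓
H=8: row 10 → {E,G} = (x, 383) ✓
H=10: row 11 → {E,G} = (s, 386) ✓
H=14: row 12 → {E,G} = (t, 391) ✓
The only H value with inconsistent RHS is H=7.

7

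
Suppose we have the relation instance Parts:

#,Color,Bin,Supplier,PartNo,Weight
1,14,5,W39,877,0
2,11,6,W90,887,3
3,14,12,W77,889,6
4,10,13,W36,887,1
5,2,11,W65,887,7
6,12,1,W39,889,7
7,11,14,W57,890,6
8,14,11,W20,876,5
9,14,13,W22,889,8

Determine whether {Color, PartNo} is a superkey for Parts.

No

Rows 3 and 9 have the same {Color, PartNo} value (Color=14, PartNo=889) but are distinct tuples, so {Color, PartNo} does not determine every attribute — not a superkey.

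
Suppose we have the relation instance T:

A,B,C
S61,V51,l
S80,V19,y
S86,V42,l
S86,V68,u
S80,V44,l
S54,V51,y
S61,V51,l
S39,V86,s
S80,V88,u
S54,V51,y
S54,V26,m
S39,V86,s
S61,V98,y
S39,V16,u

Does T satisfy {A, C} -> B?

Yes

(A=S61, C=l): 2 rows → B = V51, V51 ✓
(A=S80, C=y): 1 row → B = V19 ✓
(A=S86, C=l): 1 row → B = V42 ✓
(A=S86, C=u): 1 row → B = V68 ✓
(A=S80, C=l): 1 row → B = V44 ✓
(A=S54, C=y): 2 rows → B = V51, V51 ✓
(A=S39, C=s): 2 rows → B = V86, V86 ✓
(A=S80, C=u): 1 row → B = V88 ✓
(A=S54, C=m): 1 row → B = V26 ✓
(A=S61, C=y): 1 row → B = V98 ✓
(A=S39, C=u): 1 row → B = V16 ✓
Every {A, C} value is associated with a single B value, so {A, C} -> B holds.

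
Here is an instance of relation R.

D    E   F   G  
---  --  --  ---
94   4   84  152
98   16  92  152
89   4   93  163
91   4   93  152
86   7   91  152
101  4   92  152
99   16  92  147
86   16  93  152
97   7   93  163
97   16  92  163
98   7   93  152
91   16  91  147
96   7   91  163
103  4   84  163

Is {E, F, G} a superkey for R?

Yes

All 14 rows have distinct {E, F, G} values, so {E, F, G} → (all attributes) holds and {E, F, G} is a superkey.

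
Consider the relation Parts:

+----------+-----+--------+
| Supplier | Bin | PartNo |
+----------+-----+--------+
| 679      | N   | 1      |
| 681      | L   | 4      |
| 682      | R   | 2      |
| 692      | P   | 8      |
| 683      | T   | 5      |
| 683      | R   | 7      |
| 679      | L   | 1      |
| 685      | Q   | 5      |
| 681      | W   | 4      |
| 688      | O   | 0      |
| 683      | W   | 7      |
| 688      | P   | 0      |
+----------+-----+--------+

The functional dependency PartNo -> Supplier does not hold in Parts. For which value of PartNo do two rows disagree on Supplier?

PartNo=1: 2 rows → Supplier = 679, 679 ✓
PartNo=4: 2 rows → Supplier = 681, 681 ✓
PartNo=2: 1 row → Supplier = 682 ✓
PartNo=8: 1 row → Supplier = 692 ✓
PartNo=5: 2 rows → Supplier takes values {683, 685} — violation
PartNo=7: 2 rows → Supplier = 683, 683 ✓
PartNo=0: 2 rows → Supplier = 688, 688 ✓
The only PartNo value with inconsistent Supplier is PartNo=5.

5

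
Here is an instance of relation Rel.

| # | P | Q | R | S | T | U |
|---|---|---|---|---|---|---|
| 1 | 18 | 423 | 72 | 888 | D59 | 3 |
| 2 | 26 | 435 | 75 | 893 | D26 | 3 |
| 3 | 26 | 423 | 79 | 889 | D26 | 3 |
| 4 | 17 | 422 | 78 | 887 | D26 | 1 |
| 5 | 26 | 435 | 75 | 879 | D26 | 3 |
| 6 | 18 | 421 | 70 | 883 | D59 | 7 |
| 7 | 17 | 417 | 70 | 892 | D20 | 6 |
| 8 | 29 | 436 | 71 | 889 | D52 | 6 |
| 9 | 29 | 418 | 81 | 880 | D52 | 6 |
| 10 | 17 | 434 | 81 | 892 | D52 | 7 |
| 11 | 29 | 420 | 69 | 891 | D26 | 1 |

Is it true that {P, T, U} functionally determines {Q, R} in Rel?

(P=18, T=D59, U=3): row 1 → {Q,R} = (423, 72) ✓
(P=26, T=D26, U=3): rows 2, 3, 5 → {Q,R} takes values {(435, 75), (423, 79)} — violation
(P=17, T=D26, U=1): row 4 → {Q,R} = (422, 78) ✓
(P=18, T=D59, U=7): row 6 → {Q,R} = (421, 70) ✓
(P=17, T=D20, U=6): row 7 → {Q,R} = (417, 70) ✓
(P=29, T=D52, U=6): rows 8, 9 → {Q,R} takes values {(436, 71), (418, 81)} — violation
(P=17, T=D52, U=7): row 10 → {Q,R} = (434, 81) ✓
(P=29, T=D26, U=1): row 11 → {Q,R} = (420, 69) ✓
Two rows agree on {P, T, U} but differ on {Q, R}, so {P, T, U} → {Q, R} does not hold.

No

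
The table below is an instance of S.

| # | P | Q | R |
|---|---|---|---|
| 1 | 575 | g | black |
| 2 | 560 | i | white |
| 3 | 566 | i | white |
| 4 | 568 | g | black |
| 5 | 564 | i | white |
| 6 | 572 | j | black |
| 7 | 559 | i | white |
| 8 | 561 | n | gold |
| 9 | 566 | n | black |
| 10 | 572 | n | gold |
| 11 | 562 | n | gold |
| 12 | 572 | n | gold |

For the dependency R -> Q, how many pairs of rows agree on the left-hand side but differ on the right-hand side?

5

R=black: violating pairs (1,6), (1,9), (4,6), (4,9), (6,9) — 5 pairs.
R=white: all 4 rows agree on Q — 0 pairs.
R=gold: all 4 rows agree on Q — 0 pairs.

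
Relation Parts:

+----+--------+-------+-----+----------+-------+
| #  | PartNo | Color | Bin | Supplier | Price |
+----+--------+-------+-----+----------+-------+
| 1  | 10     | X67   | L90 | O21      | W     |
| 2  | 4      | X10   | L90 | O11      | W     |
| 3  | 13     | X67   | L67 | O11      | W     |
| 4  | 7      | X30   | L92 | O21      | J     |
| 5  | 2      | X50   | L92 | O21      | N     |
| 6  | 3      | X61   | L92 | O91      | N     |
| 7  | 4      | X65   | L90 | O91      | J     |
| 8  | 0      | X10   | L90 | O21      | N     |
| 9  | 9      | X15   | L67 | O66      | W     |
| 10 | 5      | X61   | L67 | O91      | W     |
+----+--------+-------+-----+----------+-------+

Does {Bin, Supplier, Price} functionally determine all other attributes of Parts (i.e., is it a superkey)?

Yes

All 10 rows have distinct {Bin, Supplier, Price} values, so {Bin, Supplier, Price} → (all attributes) holds and {Bin, Supplier, Price} is a superkey.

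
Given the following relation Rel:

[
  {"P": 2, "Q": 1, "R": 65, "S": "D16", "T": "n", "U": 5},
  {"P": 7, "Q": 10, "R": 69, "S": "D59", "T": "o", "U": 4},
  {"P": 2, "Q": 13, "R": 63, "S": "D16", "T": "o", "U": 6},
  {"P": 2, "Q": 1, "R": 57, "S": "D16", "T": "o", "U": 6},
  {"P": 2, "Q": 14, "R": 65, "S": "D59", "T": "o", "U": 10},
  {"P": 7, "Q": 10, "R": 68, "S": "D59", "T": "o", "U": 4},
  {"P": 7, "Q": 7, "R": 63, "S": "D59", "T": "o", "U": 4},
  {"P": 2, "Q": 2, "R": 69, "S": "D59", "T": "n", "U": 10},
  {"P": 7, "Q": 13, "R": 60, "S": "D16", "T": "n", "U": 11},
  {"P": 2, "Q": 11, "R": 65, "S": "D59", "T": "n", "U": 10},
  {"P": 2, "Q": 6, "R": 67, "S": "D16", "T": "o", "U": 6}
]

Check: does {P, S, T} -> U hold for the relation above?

(P=2, S=D16, T=n): 1 row → U = 5 ✓
(P=7, S=D59, T=o): 3 rows → U = 4, 4, 4 ✓
(P=2, S=D16, T=o): 3 rows → U = 6, 6, 6 ✓
(P=2, S=D59, T=o): 1 row → U = 10 ✓
(P=2, S=D59, T=n): 2 rows → U = 10, 10 ✓
(P=7, S=D16, T=n): 1 row → U = 11 ✓
Every {P, S, T} value is associated with a single U value, so {P, S, T} -> U holds.

Yes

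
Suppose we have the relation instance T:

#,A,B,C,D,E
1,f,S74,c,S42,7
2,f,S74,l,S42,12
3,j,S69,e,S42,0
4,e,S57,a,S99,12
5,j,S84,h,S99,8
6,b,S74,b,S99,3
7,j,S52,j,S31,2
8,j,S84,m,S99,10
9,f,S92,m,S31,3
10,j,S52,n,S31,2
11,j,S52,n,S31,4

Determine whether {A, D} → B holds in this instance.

Yes

(A=f, D=S42): rows 1, 2 → B = S74, S74 ✓
(A=j, D=S42): row 3 → B = S69 ✓
(A=e, D=S99): row 4 → B = S57 ✓
(A=j, D=S99): rows 5, 8 → B = S84, S84 ✓
(A=b, D=S99): row 6 → B = S74 ✓
(A=j, D=S31): rows 7, 10, 11 → B = S52, S52, S52 ✓
(A=f, D=S31): row 9 → B = S92 ✓
Every {A, D} value is associated with a single B value, so {A, D} → B holds.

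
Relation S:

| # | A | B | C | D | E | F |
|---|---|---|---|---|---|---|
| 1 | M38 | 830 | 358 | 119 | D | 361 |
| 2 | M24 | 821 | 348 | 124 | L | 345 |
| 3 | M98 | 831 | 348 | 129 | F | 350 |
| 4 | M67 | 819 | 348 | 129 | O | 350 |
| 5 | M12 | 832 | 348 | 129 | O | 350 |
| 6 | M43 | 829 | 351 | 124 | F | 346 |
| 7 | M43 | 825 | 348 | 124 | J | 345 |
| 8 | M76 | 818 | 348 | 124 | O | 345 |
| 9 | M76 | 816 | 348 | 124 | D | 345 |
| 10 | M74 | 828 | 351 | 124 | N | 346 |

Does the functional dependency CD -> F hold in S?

(C=358, D=119): row 1 → F = 361 ✓
(C=348, D=124): rows 2, 7, 8, 9 → F = 345, 345, 345, 345 ✓
(C=348, D=129): rows 3, 4, 5 → F = 350, 350, 350 ✓
(C=351, D=124): rows 6, 10 → F = 346, 346 ✓
Every CD value is associated with a single F value, so CD -> F holds.

Yes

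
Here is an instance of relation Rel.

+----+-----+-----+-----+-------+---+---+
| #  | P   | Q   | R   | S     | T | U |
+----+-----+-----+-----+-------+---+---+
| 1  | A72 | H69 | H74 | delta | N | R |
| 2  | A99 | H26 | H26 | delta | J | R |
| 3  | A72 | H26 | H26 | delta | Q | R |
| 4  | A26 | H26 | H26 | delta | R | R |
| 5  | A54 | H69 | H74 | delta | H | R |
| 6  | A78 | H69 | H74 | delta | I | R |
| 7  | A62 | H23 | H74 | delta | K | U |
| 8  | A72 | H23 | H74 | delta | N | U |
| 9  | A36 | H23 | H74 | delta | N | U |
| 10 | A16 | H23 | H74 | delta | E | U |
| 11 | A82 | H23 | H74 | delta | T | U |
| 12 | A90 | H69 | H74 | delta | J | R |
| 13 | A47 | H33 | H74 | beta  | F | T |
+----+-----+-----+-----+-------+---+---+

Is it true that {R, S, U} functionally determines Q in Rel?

(R=H74, S=delta, U=R): rows 1, 5, 6, 12 → Q = H69, H69, H69, H69 ✓
(R=H26, S=delta, U=R): rows 2, 3, 4 → Q = H26, H26, H26 ✓
(R=H74, S=delta, U=U): rows 7, 8, 9, 10, 11 → Q = H23, H23, H23, H23, H23 ✓
(R=H74, S=beta, U=T): row 13 → Q = H33 ✓
Every {R, S, U} value is associated with a single Q value, so {R, S, U} -> Q holds.

Yes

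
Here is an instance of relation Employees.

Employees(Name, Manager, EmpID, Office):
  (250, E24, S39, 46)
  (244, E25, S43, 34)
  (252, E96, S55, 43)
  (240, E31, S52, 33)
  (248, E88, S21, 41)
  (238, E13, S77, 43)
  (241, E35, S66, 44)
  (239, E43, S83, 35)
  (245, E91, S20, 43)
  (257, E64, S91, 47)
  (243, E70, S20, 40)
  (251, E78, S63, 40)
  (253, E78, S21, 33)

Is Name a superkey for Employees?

All 13 rows have distinct Name values, so Name → (all attributes) holds and Name is a superkey.

Yes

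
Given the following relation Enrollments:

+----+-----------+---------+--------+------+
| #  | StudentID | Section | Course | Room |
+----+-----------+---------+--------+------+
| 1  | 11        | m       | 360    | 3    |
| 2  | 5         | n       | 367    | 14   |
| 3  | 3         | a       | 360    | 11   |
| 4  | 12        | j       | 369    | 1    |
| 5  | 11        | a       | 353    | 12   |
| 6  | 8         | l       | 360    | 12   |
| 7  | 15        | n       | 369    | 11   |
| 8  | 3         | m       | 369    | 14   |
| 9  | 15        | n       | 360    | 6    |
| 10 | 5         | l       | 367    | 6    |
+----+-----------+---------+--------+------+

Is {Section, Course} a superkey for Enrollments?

Yes

All 10 rows have distinct {Section, Course} values, so {Section, Course} → (all attributes) holds and {Section, Course} is a superkey.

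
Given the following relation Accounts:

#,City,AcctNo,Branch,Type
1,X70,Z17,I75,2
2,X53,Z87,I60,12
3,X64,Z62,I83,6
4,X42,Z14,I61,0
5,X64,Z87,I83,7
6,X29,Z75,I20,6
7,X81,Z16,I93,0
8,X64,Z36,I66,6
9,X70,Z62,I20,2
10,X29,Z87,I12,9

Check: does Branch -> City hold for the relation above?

Branch=I75: row 1 → City = X70 ✓
Branch=I60: row 2 → City = X53 ✓
Branch=I83: rows 3, 5 → City = X64, X64 ✓
Branch=I61: row 4 → City = X42 ✓
Branch=I20: rows 6, 9 → City takes values {X29, X70} — violation
Branch=I93: row 7 → City = X81 ✓
Branch=I66: row 8 → City = X64 ✓
Branch=I12: row 10 → City = X29 ✓
Two rows agree on Branch but differ on City, so Branch -> City does not hold.

No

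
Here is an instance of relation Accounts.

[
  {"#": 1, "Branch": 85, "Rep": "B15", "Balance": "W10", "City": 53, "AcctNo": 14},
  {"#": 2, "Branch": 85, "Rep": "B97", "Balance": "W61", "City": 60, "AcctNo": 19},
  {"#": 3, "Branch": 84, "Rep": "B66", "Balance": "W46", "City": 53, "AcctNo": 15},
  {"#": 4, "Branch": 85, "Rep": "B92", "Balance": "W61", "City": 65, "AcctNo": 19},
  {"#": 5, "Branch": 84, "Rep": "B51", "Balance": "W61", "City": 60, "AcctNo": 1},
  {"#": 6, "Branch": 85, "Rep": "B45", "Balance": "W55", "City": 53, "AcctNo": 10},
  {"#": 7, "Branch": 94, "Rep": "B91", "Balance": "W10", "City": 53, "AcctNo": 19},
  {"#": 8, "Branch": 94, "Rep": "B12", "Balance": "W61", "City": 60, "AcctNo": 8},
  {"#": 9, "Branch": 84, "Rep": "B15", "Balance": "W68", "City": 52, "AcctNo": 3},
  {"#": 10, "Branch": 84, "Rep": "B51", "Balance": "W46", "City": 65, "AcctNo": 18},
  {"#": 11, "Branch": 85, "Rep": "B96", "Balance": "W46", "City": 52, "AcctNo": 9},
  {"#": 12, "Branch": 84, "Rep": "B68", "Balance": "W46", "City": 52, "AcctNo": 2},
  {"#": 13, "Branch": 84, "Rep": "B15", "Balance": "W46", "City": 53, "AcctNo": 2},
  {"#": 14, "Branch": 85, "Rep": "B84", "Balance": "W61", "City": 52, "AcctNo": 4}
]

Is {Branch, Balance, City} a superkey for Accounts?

Rows 3 and 13 have the same {Branch, Balance, City} value (Branch=84, Balance=W46, City=53) but are distinct tuples, so {Branch, Balance, City} does not determine every attribute — not a superkey.

No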